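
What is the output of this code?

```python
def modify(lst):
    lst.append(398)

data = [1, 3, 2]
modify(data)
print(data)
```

Key concept: function modifies passed list.
Step by step:
`data = [1, 3, 2]` → data = [1, 3, 2]
`modify(data)` → data = [1, 3, 2, 398]
`print(data)` → prints [1, 3, 2, 398]

Answer: [1, 3, 2, 398]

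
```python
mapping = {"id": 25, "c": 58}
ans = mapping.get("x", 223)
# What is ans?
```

Trace:
`mapping = {"id": 25, "c": 58}` → mapping = {'id': 25, 'c': 58}
`ans = mapping.get("x", 223)` → ans = 223
So ans = 223

Answer: 223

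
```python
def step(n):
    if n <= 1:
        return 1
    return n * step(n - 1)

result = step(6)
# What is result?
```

step(6) = 6 * 5 * 4 * 3 * 2 * 1 = 720

Answer: 720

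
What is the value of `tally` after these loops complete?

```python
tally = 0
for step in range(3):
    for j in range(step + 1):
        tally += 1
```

Triangle: 1 + 2 + ... + 3
`tally` takes the values: 0 → 1 → 2 → 3 → 4 → 5 → 6

Answer: 6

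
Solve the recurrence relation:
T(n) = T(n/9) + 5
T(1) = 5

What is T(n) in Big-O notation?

Each step divides n by 9 and adds 5. After log_9(n) steps we reach T(1)=5. So T(n) = 5·log_9(n) + 5 = O(log n).

Answer: O(log n)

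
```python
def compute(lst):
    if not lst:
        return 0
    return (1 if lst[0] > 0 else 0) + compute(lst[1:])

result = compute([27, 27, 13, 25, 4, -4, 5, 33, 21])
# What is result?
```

Count of positive elements in [27, 27, 13, 25, 4, -4, 5, 33, 21] = 8

Answer: 8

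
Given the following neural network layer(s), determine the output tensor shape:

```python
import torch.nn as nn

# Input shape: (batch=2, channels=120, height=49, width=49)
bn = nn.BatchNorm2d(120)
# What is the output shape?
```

Input: (2, 120, 49, 49) -> Output: (2, 120, 49, 49)

Answer: (2, 120, 49, 49)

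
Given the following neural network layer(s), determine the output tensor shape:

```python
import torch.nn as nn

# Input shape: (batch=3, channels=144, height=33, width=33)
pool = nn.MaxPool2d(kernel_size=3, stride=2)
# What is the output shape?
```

Input: (3, 144, 33, 33) -> Output: (3, 144, 16, 16)

Answer: (3, 144, 16, 16)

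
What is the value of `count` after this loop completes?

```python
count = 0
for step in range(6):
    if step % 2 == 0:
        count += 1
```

Count numbers divisible by 2 in range(6)
`count` takes the values: 0 → 1 → 2 → 3

Answer: 3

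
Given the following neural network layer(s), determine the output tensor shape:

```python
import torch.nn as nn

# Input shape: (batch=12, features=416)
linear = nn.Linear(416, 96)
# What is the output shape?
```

Input: (12, 416) -> Output: (12, 96)

Answer: (12, 96)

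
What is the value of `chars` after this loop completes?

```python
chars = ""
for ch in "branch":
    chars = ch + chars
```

Reverse 'branch'
`chars` takes the values: "" → "b" → "rb" → "arb" → "narb" → "cnarb" → "hcnarb"

Answer: "hcnarb"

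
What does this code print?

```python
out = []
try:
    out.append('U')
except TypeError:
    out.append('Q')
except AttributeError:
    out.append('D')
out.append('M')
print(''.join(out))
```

Execution trace: 'U' (try body, no exception) → 'M' (after the try/except). Output: UM

Answer: UM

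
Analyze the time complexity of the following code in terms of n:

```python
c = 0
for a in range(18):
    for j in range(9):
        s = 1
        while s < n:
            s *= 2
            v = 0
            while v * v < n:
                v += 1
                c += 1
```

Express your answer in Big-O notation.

Each loop level contributes: 1 × 1 × log n × √n. Multiplying the contributions gives O(√n log n).

Answer: O(√n log n)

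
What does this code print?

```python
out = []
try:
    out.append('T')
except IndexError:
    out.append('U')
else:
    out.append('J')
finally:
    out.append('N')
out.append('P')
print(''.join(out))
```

Execution trace: 'T' (try body, no exception) → 'J' (else) → 'N' (finally) → 'P' (after the try/except). Output: TJNP

Answer: TJNP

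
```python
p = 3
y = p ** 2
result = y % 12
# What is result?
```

Trace:
`p = 3` → p = 3
`y = p ** 2` → y = 9
`result = y % 12` → result = 9
So result = 9

Answer: 9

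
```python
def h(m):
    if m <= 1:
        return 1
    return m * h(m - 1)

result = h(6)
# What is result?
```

h(6) = 6 * 5 * 4 * 3 * 2 * 1 = 720

Answer: 720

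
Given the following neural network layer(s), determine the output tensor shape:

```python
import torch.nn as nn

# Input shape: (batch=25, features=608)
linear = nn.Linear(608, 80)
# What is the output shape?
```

Input: (25, 608) -> Output: (25, 80)

Answer: (25, 80)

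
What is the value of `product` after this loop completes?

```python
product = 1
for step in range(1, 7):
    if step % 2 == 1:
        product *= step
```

Product of odd numbers 1 to 6
`product` takes the values: 1 → 3 → 15

Answer: 15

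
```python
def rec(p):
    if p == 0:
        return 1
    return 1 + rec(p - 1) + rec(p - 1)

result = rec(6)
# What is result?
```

rec(p) = 1 + 2·rec(p-1), rec(0)=1. Closed form: (1+1)·2^6 - 1 = 127.

Answer: 127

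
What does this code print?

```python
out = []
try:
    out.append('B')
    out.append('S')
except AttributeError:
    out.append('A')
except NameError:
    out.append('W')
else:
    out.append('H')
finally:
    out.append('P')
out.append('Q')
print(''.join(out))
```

Execution trace: 'B' (try body) → 'S' (try body, no exception) → 'H' (else) → 'P' (finally) → 'Q' (after the try/except). Output: BSHPQ

Answer: BSHPQ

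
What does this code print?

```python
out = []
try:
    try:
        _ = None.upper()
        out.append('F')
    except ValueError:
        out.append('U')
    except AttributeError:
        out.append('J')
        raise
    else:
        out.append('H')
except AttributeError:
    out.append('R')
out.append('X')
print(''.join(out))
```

Execution trace: 'J' (inner except AttributeError) → 'R' (outer except AttributeError) → 'X' (after the try/except). Output: JRX

Answer: JRX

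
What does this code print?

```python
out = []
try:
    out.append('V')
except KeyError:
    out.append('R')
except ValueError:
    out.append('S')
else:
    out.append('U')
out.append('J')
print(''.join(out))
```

Execution trace: 'V' (try body, no exception) → 'U' (else) → 'J' (after the try/except). Output: VUJ

Answer: VUJ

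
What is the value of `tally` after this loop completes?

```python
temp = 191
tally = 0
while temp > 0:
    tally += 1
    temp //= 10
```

Count digits by repeated division by 10
`tally` takes the values: 0 → 1 → 2 → 3

Answer: 3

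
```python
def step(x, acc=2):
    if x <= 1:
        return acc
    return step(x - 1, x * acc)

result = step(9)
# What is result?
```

Accumulator trace (n, acc): (9, 2) -> (8, 18) -> (7, 144) -> (6, 1008) -> (5, 6048) -> (4, 30240) -> (3, 120960) -> (2, 362880) -> (1, 725760) -> return 725760

Answer: 725760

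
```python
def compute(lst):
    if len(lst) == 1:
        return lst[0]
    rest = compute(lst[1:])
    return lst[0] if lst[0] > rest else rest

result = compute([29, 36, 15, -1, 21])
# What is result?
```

Recursive max over [29, 36, 15, -1, 21] = 36

Answer: 36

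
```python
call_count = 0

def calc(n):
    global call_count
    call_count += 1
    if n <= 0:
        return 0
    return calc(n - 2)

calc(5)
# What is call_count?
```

Linear recursion stepping by 2: 4 calls from n=5 down to ≤0.

Answer: 4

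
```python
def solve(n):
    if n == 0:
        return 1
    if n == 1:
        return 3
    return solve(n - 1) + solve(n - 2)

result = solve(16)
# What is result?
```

Build up from base cases: solve(0)=1, solve(1)=3, solve(2)=4, solve(3)=7, solve(4)=11, solve(5)=18, solve(6)=29, ..., solve(16)=3571

Answer: 3571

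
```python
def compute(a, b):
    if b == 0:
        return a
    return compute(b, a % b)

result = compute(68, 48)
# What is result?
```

compute(68, 48) -> compute(48, 20) -> compute(20, 8) -> compute(8, 4) -> compute(4, 0) -> 4

Answer: 4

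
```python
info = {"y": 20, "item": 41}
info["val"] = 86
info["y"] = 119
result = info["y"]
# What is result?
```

Trace:
`info = {"y": 20, "item": 41}` → info = {'y': 20, 'item': 41}
`info["val"] = 86` → info = {'y': 20, 'item': 41, 'val': 86}
`info["y"] = 119` → info = {'y': 119, 'item': 41, 'val': 86}
`result = info["y"]` → result = 119
So result = 119

Answer: 119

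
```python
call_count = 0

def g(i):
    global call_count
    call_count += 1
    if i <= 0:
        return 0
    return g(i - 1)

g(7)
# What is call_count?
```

Linear recursion stepping by 1: 8 calls from i=7 down to ≤0.

Answer: 8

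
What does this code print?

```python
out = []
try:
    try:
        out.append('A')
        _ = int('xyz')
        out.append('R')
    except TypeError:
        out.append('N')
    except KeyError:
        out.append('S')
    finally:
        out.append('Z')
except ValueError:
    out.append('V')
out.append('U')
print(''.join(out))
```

Execution trace: 'A' (try body) → 'Z' (finally) → 'V' (outer except ValueError) → 'U' (after the try/except). Output: AZVU

Answer: AZVU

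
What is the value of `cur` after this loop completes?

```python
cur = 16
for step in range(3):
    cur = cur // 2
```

Halve 3 times: 16 // 2^3 = 2
`cur` takes the values: 16 → 8 → 4 → 2

Answer: 2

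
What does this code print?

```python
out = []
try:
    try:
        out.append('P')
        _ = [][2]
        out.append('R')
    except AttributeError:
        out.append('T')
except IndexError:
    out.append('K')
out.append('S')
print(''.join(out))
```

Execution trace: 'P' (try body) → 'K' (outer except IndexError) → 'S' (after the try/except). Output: PKS

Answer: PKS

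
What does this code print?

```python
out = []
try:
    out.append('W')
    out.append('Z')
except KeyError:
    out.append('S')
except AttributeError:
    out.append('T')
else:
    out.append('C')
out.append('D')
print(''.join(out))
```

Execution trace: 'W' (try body) → 'Z' (try body, no exception) → 'C' (else) → 'D' (after the try/except). Output: WZCD

Answer: WZCD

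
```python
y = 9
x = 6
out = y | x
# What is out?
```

Trace:
`y = 9` → y = 9
`x = 6` → x = 6
`out = y | x` → out = 15
So out = 15

Answer: 15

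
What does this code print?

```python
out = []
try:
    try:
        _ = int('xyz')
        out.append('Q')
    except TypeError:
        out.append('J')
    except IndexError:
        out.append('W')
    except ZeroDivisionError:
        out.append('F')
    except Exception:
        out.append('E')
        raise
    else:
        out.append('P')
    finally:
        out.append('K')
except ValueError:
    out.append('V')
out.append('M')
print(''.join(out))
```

Execution trace: 'E' (inner except Exception) → 'K' (inner finally) → 'V' (outer except ValueError) → 'M' (after the try/except). Output: EKVM

Answer: EKVM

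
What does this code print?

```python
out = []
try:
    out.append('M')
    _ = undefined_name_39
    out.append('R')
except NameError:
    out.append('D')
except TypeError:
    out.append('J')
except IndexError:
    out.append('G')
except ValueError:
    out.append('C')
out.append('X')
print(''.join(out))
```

Execution trace: 'M' (try body) → 'D' (except NameError) → 'X' (after the try/except). Output: MDX

Answer: MDX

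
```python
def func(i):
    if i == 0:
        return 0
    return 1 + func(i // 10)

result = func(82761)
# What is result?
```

Count of digits of 82761: 5

Answer: 5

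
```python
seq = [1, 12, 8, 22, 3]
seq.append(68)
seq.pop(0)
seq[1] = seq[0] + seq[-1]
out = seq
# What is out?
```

Trace:
`seq = [1, 12, 8, 22, 3]` → seq = [1, 12, 8, 22, 3]
`seq.append(68)` → seq = [1, 12, 8, 22, 3, 68]
`seq.pop(0)` → seq = [12, 8, 22, 3, 68]
`seq[1] = seq[0] + seq[-1]` → seq = [12, 80, 22, 3, 68]
`out = seq` → out = [12, 80, 22, 3, 68]
So out = [12, 80, 22, 3, 68]

Answer: [12, 80, 22, 3, 68]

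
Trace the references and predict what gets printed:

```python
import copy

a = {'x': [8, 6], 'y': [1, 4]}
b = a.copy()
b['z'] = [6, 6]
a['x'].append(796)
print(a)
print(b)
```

Key concept: shallow copy of dict with mutable values.
Step by step:
`a = {'x': [8, 6], 'y': [1, 4]}` → a = {'x': [8, 6], 'y': [1, 4]}
`b = a.copy()` → b = {'x': [8, 6], 'y': [1, 4]}
`b['z'] = [6, 6]` → b = {'x': [8, 6], 'y': [1, 4], 'z': [6, 6]}
`a['x'].append(796)` → a = {'x': [8, 6, 796], 'y': [1, 4]}; b = {'x': [8, 6, 796], 'y': [1, 4], 'z': [6, 6]}
`print(a)` → prints {'x': [8, 6, 796], 'y': [1, 4]}
`print(b)` → prints {'x': [8, 6, 796], 'y': [1, 4], 'z': [6, 6]}

Answer:
{'x': [8, 6, 796], 'y': [1, 4]}
{'x': [8, 6, 796], 'y': [1, 4], 'z': [6, 6]}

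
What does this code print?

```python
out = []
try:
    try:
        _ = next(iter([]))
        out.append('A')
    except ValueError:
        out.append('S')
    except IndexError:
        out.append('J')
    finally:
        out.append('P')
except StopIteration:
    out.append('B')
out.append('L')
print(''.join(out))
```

Execution trace: 'P' (finally) → 'B' (outer except StopIteration) → 'L' (after the try/except). Output: PBL

Answer: PBL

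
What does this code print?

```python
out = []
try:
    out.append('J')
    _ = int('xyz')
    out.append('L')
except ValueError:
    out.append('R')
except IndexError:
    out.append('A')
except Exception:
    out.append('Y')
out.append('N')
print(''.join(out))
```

Execution trace: 'J' (try body) → 'R' (except ValueError) → 'N' (after the try/except). Output: JRN

Answer: JRN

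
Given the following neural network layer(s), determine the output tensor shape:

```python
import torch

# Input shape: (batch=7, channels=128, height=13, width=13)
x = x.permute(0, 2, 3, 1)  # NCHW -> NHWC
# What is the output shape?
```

Input: (7, 128, 13, 13) -> Output: (7, 13, 13, 128)

Answer: (7, 13, 13, 128)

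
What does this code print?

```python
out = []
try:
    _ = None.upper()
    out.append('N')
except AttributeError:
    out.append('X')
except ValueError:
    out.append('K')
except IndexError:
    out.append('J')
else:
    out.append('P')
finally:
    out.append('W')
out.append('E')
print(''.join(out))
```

Execution trace: 'X' (except AttributeError) → 'W' (finally) → 'E' (after the try/except). Output: XWE

Answer: XWE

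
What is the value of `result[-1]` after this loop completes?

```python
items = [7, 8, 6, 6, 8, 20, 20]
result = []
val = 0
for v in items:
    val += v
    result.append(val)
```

Cumulative sum ends at 75
`result` takes the values: [] → [7] → [7, 15] → [7, 15, 21] → [7, 15, 21, 27] → [7, 15, 21, 27, 35] → [7, 15, 21, 27, 35, 55] → [7, 15, 21, 27, 35, 55, 75]
So `result[-1]` = 75

Answer: 75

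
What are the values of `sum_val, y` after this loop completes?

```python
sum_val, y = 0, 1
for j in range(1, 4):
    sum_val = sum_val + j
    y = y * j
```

Sum and factorial of 1 to 3
`sum_val, y` takes the values: (0, 1) → (1, 1) → (3, 1) → (3, 2) → (6, 2) → (6, 6)

Answer: 6, 6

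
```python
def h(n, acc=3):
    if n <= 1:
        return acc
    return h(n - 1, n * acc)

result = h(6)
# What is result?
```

Accumulator trace (n, acc): (6, 3) -> (5, 18) -> (4, 90) -> (3, 360) -> (2, 1080) -> (1, 2160) -> return 2160

Answer: 2160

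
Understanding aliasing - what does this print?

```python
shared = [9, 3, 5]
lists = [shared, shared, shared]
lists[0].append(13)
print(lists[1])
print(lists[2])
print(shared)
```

Key concept: list of same reference.
Step by step:
`shared = [9, 3, 5]` → shared = [9, 3, 5]
`lists = [shared, shared, shared]` → lists = [[9, 3, 5], [9, 3, 5], [9, 3, 5]]
`lists[0].append(13)` → shared = [9, 3, 5, 13]; lists = [[9, 3, 5, 13], [9, 3, 5, 13], [9, 3, 5, 13]]
`print(lists[1])` → prints [9, 3, 5, 13]
`print(lists[2])` → prints [9, 3, 5, 13]
`print(shared)` → prints [9, 3, 5, 13]

Answer:
[9, 3, 5, 13]
[9, 3, 5, 13]
[9, 3, 5, 13]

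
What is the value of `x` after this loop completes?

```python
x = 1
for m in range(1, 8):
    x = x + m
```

Start at 1, add 1 through 7
`x` takes the values: 1 → 2 → 4 → 7 → 11 → 16 → 22 → 29

Answer: 29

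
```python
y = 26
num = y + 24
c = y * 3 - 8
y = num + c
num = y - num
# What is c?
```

Trace:
`y = 26` → y = 26
`num = y + 24` → num = 50
`c = y * 3 - 8` → c = 70
`y = num + c` → y = 120
`num = y - num` → num = 70
So c = 70

Answer: 70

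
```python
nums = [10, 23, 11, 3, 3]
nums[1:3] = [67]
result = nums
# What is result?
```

Trace:
`nums = [10, 23, 11, 3, 3]` → nums = [10, 23, 11, 3, 3]
`nums[1:3] = [67]` → nums = [10, 67, 3, 3]
`result = nums` → result = [10, 67, 3, 3]
So result = [10, 67, 3, 3]

Answer: [10, 67, 3, 3]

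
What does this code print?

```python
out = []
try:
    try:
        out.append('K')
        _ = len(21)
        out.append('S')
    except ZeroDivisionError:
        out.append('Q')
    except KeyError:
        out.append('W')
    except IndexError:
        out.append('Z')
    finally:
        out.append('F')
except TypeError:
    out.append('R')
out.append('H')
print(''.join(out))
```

Execution trace: 'K' (try body) → 'F' (finally) → 'R' (outer except TypeError) → 'H' (after the try/except). Output: KFRH

Answer: KFRH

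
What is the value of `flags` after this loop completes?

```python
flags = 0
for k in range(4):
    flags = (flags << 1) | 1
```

Build 4 consecutive 1-bits: 0b1111
`flags` takes the values: 0 → 1 → 3 → 7 → 15

Answer: 15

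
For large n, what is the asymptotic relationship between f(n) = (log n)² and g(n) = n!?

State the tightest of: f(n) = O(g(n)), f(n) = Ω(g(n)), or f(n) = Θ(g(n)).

(log n)² vs n!: f(n) = O(g(n)) but not Ω(g(n)) — n! grows strictly faster than (log n)².

Answer: f(n) = O(g(n)) but not Ω(g(n)) — n! grows strictly faster than (log n)².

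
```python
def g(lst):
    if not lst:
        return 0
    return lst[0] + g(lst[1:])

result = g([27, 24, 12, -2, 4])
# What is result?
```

27 + 24 + 12 + (-2) + 4 + 0 = 65

Answer: 65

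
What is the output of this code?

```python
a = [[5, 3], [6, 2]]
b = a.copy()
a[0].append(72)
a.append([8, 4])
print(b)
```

Key concept: shallow copy with nested lists.
Step by step:
`a = [[5, 3], [6, 2]]` → a = [[5, 3], [6, 2]]
`b = a.copy()` → b = [[5, 3], [6, 2]]
`a[0].append(72)` → a = [[5, 3, 72], [6, 2]]; b = [[5, 3, 72], [6, 2]]
`a.append([8, 4])` → a = [[5, 3, 72], [6, 2], [8, 4]]
`print(b)` → prints [[5, 3, 72], [6, 2]]

Answer: [[5, 3, 72], [6, 2]]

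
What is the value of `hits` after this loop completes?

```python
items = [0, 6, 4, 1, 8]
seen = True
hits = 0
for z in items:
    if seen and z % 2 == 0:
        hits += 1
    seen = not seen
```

Count even values at even positions
`hits` takes the values: 0 → 1 → 2 → 3

Answer: 3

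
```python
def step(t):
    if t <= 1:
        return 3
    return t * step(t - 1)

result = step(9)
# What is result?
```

step(9) = 9 * 8 * 7 * 6 * 5 * 4 * 3 * 2 * 3 = 1088640

Answer: 1088640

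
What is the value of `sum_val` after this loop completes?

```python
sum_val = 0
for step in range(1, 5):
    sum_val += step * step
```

Sum of squares 1² to 4² = 30
`sum_val` takes the values: 0 → 1 → 5 → 14 → 30

Answer: 30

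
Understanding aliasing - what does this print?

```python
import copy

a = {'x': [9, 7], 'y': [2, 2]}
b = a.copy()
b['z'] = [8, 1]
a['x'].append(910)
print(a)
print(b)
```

Key concept: shallow copy of dict with mutable values.
Step by step:
`a = {'x': [9, 7], 'y': [2, 2]}` → a = {'x': [9, 7], 'y': [2, 2]}
`b = a.copy()` → b = {'x': [9, 7], 'y': [2, 2]}
`b['z'] = [8, 1]` → b = {'x': [9, 7], 'y': [2, 2], 'z': [8, 1]}
`a['x'].append(910)` → a = {'x': [9, 7, 910], 'y': [2, 2]}; b = {'x': [9, 7, 910], 'y': [2, 2], 'z': [8, 1]}
`print(a)` → prints {'x': [9, 7, 910], 'y': [2, 2]}
`print(b)` → prints {'x': [9, 7, 910], 'y': [2, 2], 'z': [8, 1]}

Answer:
{'x': [9, 7, 910], 'y': [2, 2]}
{'x': [9, 7, 910], 'y': [2, 2], 'z': [8, 1]}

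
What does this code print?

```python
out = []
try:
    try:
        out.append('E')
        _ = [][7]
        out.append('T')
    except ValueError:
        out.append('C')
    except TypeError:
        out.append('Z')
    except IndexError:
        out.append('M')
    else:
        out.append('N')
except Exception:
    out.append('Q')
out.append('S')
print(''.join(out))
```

Execution trace: 'E' (inner try body) → 'M' (inner except IndexError) → 'S' (after the try/except). Output: EMS

Answer: EMS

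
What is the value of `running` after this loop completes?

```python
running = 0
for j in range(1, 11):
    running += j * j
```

Sum of squares 1² to 10² = 385
`running` takes the values: 0 → 1 → 5 → 14 → 30 → 55 → 91 → 140 → 204 → 285 → 385

Answer: 385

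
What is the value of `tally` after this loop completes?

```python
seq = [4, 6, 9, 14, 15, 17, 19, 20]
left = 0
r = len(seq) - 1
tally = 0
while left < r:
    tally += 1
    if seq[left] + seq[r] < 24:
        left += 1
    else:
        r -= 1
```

Steps to find pair summing to 24
`tally` takes the values: 0 → 1 → 2 → 3 → 4 → 5 → 6 → 7

Answer: 7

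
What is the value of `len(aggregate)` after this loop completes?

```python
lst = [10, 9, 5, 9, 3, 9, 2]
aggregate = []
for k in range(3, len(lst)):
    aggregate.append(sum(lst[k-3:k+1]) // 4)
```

Number of 4-element averages
`aggregate` takes the values: [] → [8] → [8, 6] → [8, 6, 6] → [8, 6, 6, 5]
So `len(aggregate)` = 4

Answer: 4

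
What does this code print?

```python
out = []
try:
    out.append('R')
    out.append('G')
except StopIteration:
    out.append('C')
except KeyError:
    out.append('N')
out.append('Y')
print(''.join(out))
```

Execution trace: 'R' (try body) → 'G' (try body, no exception) → 'Y' (after the try/except). Output: RGY

Answer: RGY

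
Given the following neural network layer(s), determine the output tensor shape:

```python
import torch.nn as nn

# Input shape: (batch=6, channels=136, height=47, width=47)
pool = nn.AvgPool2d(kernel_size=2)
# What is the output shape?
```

Input: (6, 136, 47, 47) -> Output: (6, 136, 23, 23)

Answer: (6, 136, 23, 23)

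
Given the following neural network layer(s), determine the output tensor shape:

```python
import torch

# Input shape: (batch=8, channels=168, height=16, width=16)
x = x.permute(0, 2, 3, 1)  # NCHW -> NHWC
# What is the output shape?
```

Input: (8, 168, 16, 16) -> Output: (8, 16, 16, 168)

Answer: (8, 16, 16, 168)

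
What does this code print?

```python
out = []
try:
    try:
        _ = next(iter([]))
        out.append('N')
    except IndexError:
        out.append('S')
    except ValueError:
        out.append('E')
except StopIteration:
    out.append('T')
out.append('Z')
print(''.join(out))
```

Execution trace: 'T' (outer except StopIteration) → 'Z' (after the try/except). Output: TZ

Answer: TZ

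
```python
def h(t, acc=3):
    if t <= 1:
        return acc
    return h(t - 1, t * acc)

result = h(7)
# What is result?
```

Accumulator trace (n, acc): (7, 3) -> (6, 21) -> (5, 126) -> (4, 630) -> (3, 2520) -> (2, 7560) -> (1, 15120) -> return 15120

Answer: 15120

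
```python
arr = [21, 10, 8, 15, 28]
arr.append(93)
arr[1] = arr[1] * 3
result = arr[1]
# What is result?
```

Trace:
`arr = [21, 10, 8, 15, 28]` → arr = [21, 10, 8, 15, 28]
`arr.append(93)` → arr = [21, 10, 8, 15, 28, 93]
`arr[1] = arr[1] * 3` → arr = [21, 30, 8, 15, 28, 93]
`result = arr[1]` → result = 30
So result = 30

Answer: 30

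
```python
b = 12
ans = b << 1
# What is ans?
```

Trace:
`b = 12` → b = 12
`ans = b << 1` → ans = 24
So ans = 24

Answer: 24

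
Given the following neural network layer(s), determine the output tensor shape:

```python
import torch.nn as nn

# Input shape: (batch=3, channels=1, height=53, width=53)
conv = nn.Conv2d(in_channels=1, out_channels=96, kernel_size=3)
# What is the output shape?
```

Input: (3, 1, 53, 53) -> Output: (3, 96, 51, 51)

Answer: (3, 96, 51, 51)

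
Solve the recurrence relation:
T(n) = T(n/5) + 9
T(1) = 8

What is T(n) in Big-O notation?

Each step divides n by 5 and adds 9. After log_5(n) steps we reach T(1)=8. So T(n) = 9·log_5(n) + 8 = O(log n).

Answer: O(log n)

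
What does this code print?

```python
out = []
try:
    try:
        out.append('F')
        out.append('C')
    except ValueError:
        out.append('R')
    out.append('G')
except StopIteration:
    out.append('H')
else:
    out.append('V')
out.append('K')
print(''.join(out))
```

Execution trace: 'F' (inner try body) → 'C' (inner try body, no exception) → 'G' (try body, no exception) → 'V' (else) → 'K' (after the try/except). Output: FCGVK

Answer: FCGVK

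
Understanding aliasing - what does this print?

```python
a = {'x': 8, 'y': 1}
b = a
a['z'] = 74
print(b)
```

Key concept: dict aliasing.
Step by step:
`a = {'x': 8, 'y': 1}` → a = {'x': 8, 'y': 1}
`b = a` → b = {'x': 8, 'y': 1} (same object as a)
`a['z'] = 74` → a = {'x': 8, 'y': 1, 'z': 74} (same object as b); b = {'x': 8, 'y': 1, 'z': 74} (same object as a)
`print(b)` → prints {'x': 8, 'y': 1, 'z': 74}

Answer: {'x': 8, 'y': 1, 'z': 74}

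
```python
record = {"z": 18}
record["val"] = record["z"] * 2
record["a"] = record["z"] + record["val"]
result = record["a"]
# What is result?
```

Trace:
`record = {"z": 18}` → record = {'z': 18}
`record["val"] = record["z"] * 2` → record = {'z': 18, 'val': 36}
`record["a"] = record["z"] + record["val"]` → record = {'z': 18, 'val': 36, 'a': 54}
`result = record["a"]` → result = 54
So result = 54

Answer: 54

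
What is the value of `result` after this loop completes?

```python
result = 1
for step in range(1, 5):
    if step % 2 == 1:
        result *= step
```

Product of odd numbers 1 to 4
`result` takes the values: 1 → 3

Answer: 3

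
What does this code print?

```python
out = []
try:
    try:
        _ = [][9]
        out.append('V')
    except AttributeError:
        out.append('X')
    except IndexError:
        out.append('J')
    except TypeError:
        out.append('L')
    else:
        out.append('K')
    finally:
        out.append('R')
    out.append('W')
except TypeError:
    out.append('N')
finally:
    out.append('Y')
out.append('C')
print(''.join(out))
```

Execution trace: 'J' (inner except IndexError) → 'R' (inner finally) → 'W' (try body, no exception) → 'Y' (finally) → 'C' (after the try/except). Output: JRWYC

Answer: JRWYC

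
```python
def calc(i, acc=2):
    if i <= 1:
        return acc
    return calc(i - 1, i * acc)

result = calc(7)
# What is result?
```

Accumulator trace (n, acc): (7, 2) -> (6, 14) -> (5, 84) -> (4, 420) -> (3, 1680) -> (2, 5040) -> (1, 10080) -> return 10080

Answer: 10080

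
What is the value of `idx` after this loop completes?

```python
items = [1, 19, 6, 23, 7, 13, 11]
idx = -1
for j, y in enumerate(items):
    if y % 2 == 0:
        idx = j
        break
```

First even number index in [1, 19, 6, 23, 7, 13, 11]
`idx` takes the values: -1 → 2

Answer: 2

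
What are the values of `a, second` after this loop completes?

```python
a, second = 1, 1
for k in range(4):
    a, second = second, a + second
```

Fibonacci: after 4 iterations
`a, second` takes the values: (1, 1) → (1, 2) → (2, 3) → (3, 5) → (5, 8)

Answer: 5, 8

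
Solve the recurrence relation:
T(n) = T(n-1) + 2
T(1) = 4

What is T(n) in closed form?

Unrolling: T(n) = T(1) + 2·(n-1) = 4 + 2(n-1) = 2n + 2.

Answer: T(n) = 2n + 2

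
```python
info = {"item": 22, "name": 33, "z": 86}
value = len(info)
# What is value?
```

Trace:
`info = {"item": 22, "name": 33, "z": 86}` → info = {'item': 22, 'name': 33, 'z': 86}
`value = len(info)` → value = 3
So value = 3

Answer: 3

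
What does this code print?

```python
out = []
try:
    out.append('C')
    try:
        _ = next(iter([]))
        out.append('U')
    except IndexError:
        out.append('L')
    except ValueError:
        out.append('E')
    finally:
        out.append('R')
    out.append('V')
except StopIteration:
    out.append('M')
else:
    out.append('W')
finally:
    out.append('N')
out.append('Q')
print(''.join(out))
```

Execution trace: 'C' (try body) → 'R' (inner finally) → 'M' (except StopIteration) → 'N' (finally) → 'Q' (after the try/except). Output: CRMNQ

Answer: CRMNQ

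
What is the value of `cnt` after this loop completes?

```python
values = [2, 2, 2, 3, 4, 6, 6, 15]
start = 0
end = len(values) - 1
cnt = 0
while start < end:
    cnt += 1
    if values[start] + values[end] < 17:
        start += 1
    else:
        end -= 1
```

Steps to find pair summing to 17
`cnt` takes the values: 0 → 1 → 2 → 3 → 4 → 5 → 6 → 7

Answer: 7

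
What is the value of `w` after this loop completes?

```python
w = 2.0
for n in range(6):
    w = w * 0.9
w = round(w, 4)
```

Exponential decay: 2.0 * 0.9^6
`w` takes the values: 2.0 → 1.8 → 1.62 → 1.458 → 1.3122 → 1.18098 → 1.062882 → 1.0629

Answer: 1.0629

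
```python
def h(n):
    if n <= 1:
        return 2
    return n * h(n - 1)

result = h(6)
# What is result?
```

h(6) = 6 * 5 * 4 * 3 * 2 * 2 = 1440

Answer: 1440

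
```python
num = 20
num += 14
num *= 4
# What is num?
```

Trace:
`num = 20` → num = 20
`num += 14` → num = 34
`num *= 4` → num = 136
So num = 136

Answer: 136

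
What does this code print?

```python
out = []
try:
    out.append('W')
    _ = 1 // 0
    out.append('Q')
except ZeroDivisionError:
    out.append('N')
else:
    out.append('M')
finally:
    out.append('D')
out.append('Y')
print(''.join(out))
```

Execution trace: 'W' (try body) → 'N' (except ZeroDivisionError) → 'D' (finally) → 'Y' (after the try/except). Output: WNDY

Answer: WNDY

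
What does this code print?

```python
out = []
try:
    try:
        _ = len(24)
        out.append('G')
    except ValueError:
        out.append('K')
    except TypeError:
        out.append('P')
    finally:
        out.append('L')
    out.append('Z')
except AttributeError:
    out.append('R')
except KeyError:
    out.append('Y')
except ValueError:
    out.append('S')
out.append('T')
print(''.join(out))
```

Execution trace: 'P' (inner except TypeError) → 'L' (inner finally) → 'Z' (try body, no exception) → 'T' (after the try/except). Output: PLZT

Answer: PLZT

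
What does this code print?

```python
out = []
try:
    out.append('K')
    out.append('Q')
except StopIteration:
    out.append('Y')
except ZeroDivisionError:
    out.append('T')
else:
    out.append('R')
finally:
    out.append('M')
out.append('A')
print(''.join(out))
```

Execution trace: 'K' (try body) → 'Q' (try body, no exception) → 'R' (else) → 'M' (finally) → 'A' (after the try/except). Output: KQRMA

Answer: KQRMA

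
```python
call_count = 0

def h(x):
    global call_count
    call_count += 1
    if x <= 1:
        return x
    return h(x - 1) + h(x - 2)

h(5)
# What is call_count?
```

Calls(x) = 1 + Calls(x-1) + Calls(x-2); Calls(0)=Calls(1)=1. For x=5 this gives 15.

Answer: 15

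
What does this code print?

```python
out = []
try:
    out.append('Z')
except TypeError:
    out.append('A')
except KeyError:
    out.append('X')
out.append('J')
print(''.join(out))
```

Execution trace: 'Z' (try body, no exception) → 'J' (after the try/except). Output: ZJ

Answer: ZJ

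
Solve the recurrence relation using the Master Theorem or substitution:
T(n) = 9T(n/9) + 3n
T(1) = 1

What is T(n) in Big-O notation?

By Master Theorem: a=9, b=9, f(n)=3n. Since log_9(9) = 1 and f(n) = Θ(n^1), Case 2 applies. T(n) = O(n log n).

Answer: O(n log n)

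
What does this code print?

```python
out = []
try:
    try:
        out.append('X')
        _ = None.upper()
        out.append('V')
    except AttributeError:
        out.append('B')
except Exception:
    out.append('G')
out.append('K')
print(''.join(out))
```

Execution trace: 'X' (inner try body) → 'B' (inner except AttributeError) → 'K' (after the try/except). Output: XBK

Answer: XBK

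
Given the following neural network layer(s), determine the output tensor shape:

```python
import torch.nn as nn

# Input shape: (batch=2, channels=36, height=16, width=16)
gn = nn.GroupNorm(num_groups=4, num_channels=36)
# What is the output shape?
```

Input: (2, 36, 16, 16) -> Output: (2, 36, 16, 16)

Answer: (2, 36, 16, 16)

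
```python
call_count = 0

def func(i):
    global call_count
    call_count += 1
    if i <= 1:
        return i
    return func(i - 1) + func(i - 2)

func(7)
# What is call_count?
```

Calls(i) = 1 + Calls(i-1) + Calls(i-2); Calls(0)=Calls(1)=1. For i=7 this gives 41.

Answer: 41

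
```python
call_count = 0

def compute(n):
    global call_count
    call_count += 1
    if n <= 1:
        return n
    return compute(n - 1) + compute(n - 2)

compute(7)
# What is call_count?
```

Calls(n) = 1 + Calls(n-1) + Calls(n-2); Calls(0)=Calls(1)=1. For n=7 this gives 41.

Answer: 41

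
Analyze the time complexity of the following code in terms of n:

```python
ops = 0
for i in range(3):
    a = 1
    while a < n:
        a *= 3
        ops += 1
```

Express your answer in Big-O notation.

Each loop level contributes: 1 × log n. Multiplying the contributions gives O(log n).

Answer: O(log n)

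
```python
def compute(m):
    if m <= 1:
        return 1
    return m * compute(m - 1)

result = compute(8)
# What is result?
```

compute(8) = 8 * 7 * 6 * 5 * 4 * 3 * 2 * 1 = 40320

Answer: 40320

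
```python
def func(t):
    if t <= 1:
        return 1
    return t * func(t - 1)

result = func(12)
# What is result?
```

func(12) = 12 * 11 * 10 * 9 * 8 * 7 * 6 * 5 * 4 * 3 * 2 * 1 = 479001600

Answer: 479001600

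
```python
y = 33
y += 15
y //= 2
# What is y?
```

Trace:
`y = 33` → y = 33
`y += 15` → y = 48
`y //= 2` → y = 24
So y = 24

Answer: 24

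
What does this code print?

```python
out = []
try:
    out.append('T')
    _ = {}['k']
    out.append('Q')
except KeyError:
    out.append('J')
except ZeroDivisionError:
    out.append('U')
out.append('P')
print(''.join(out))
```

Execution trace: 'T' (try body) → 'J' (except KeyError) → 'P' (after the try/except). Output: TJP

Answer: TJP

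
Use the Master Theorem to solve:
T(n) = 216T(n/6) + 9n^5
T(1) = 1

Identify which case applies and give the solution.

a=216, b=6, f(n)=9n^5. log_6(216) = 3. Since c=5 > 3 and the regularity condition holds (216(n/6)^5 = (216/6^5)n^5 with 216/6^5 < 1), Case 3 applies: T(n) = Θ(f(n)) = O(n^5).

Answer: O(n^5) - Case 3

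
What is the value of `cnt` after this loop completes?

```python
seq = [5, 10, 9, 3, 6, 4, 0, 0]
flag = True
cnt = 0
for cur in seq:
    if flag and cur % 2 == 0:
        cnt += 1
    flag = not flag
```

Count even values at even positions
`cnt` takes the values: 0 → 1 → 2

Answer: 2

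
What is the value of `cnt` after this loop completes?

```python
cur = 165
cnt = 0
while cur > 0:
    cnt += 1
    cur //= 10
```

Count digits by repeated division by 10
`cnt` takes the values: 0 → 1 → 2 → 3

Answer: 3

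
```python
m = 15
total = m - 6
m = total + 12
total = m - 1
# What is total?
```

Trace:
`m = 15` → m = 15
`total = m - 6` → total = 9
`m = total + 12` → m = 21
`total = m - 1` → total = 20
So total = 20

Answer: 20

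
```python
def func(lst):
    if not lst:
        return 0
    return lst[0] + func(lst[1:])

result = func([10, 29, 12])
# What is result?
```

10 + 29 + 12 + 0 = 51

Answer: 51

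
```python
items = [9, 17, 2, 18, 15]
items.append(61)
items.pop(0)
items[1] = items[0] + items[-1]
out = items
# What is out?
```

Trace:
`items = [9, 17, 2, 18, 15]` → items = [9, 17, 2, 18, 15]
`items.append(61)` → items = [9, 17, 2, 18, 15, 61]
`items.pop(0)` → items = [17, 2, 18, 15, 61]
`items[1] = items[0] + items[-1]` → items = [17, 78, 18, 15, 61]
`out = items` → out = [17, 78, 18, 15, 61]
So out = [17, 78, 18, 15, 61]

Answer: [17, 78, 18, 15, 61]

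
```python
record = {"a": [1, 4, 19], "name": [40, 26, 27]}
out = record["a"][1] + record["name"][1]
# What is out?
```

Trace:
`record = {"a": [1, 4, 19], "name": [40, 26, 27]}` → record = {'a': [1, 4, 19], 'name': [40, 26, 27]}
`out = record["a"][1] + record["name"][1]` → out = 30
So out = 30

Answer: 30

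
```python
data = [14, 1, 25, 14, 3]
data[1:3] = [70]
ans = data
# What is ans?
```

Trace:
`data = [14, 1, 25, 14, 3]` → data = [14, 1, 25, 14, 3]
`data[1:3] = [70]` → data = [14, 70, 14, 3]
`ans = data` → ans = [14, 70, 14, 3]
So ans = [14, 70, 14, 3]

Answer: [14, 70, 14, 3]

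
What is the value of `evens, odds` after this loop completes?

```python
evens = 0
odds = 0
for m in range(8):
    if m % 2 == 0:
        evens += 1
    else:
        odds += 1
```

Count evens and odds in range(8)
`evens, odds` takes the values: (0, 0) → (1, 0) → (1, 1) → (2, 1) → (2, 2) → (3, 2) → (3, 3) → (4, 3) → (4, 4)

Answer: 4, 4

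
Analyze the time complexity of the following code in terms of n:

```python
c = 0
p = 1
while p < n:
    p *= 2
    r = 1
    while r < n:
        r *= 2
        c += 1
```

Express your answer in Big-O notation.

Each loop level contributes: log n × log n. Multiplying the contributions gives O(log² n).

Answer: O(log² n)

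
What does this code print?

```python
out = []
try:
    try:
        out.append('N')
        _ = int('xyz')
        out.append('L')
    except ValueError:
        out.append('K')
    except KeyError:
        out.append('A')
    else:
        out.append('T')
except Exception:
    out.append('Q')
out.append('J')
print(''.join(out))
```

Execution trace: 'N' (inner try body) → 'K' (inner except ValueError) → 'J' (after the try/except). Output: NKJ

Answer: NKJ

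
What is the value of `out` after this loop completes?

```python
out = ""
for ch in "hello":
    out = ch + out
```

Reverse 'hello'
`out` takes the values: "" → "h" → "eh" → "leh" → "lleh" → "olleh"

Answer: "olleh"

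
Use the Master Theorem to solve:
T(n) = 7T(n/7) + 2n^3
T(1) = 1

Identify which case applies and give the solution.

a=7, b=7, f(n)=2n^3. log_7(7) = 1. Since c=3 > 1 and the regularity condition holds (7(n/7)^3 = (7/7^3)n^3 with 7/7^3 < 1), Case 3 applies: T(n) = Θ(f(n)) = O(n^3).

Answer: O(n^3) - Case 3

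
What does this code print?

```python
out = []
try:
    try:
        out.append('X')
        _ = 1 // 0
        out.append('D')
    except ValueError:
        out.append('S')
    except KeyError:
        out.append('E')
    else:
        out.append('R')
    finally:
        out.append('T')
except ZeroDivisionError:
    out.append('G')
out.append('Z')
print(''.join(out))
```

Execution trace: 'X' (try body) → 'T' (finally) → 'G' (outer except ZeroDivisionError) → 'Z' (after the try/except). Output: XTGZ

Answer: XTGZ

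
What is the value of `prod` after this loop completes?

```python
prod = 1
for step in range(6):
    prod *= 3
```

3^6 = 729
`prod` takes the values: 1 → 3 → 9 → 27 → 81 → 243 → 729

Answer: 729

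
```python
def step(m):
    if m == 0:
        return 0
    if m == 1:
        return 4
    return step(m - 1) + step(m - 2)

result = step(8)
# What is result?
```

Build up from base cases: step(0)=0, step(1)=4, step(2)=4, step(3)=8, step(4)=12, step(5)=20, step(6)=32, ..., step(8)=84

Answer: 84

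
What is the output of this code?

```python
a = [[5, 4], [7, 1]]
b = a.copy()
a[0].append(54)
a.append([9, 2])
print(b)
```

Key concept: shallow copy with nested lists.
Step by step:
`a = [[5, 4], [7, 1]]` → a = [[5, 4], [7, 1]]
`b = a.copy()` → b = [[5, 4], [7, 1]]
`a[0].append(54)` → a = [[5, 4, 54], [7, 1]]; b = [[5, 4, 54], [7, 1]]
`a.append([9, 2])` → a = [[5, 4, 54], [7, 1], [9, 2]]
`print(b)` → prints [[5, 4, 54], [7, 1]]

Answer: [[5, 4, 54], [7, 1]]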